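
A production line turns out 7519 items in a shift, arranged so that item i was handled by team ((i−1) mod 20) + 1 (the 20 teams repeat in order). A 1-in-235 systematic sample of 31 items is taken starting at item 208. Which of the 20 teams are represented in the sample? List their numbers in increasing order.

Consecutive selections differ by k = 235, so their team numbers differ by 235 mod 20 = 15.
gcd(235, 20) = 5, so the sample visits 20/5 = 4 distinct residues mod 20.
Start 208 is team 8; the teams hit are 3, 8, 13, 18.

3, 8, 13, 18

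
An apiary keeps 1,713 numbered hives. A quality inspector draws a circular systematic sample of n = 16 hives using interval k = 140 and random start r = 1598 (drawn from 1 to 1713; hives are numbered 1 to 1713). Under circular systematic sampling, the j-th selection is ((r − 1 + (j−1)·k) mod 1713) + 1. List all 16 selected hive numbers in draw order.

1598, 25, 165, 305, 445, 585, 725, 865, 1005, 1145, 1285, 1425, 1565, 1705, 132, 272

Selection 1: 1598
Selection 2: 1598 + 140 = 1738 → 1738 − 1713 = 25
Selection 3: 25 + 140 = 165
Selection 4: 165 + 140 = 305
Selection 5: 305 + 140 = 445
Selection 6: 445 + 140 = 585
Selection 7: 585 + 140 = 725
Selection 8: 725 + 140 = 865
Selection 9: 865 + 140 = 1005
Selection 10: 1005 + 140 = 1145
Selection 11: 1145 + 140 = 1285
Selection 12: 1285 + 140 = 1425
Selection 13: 1425 + 140 = 1565
Selection 14: 1565 + 140 = 1705
Selection 15: 1705 + 140 = 1845 → 1845 − 1713 = 132
Selection 16: 132 + 140 = 272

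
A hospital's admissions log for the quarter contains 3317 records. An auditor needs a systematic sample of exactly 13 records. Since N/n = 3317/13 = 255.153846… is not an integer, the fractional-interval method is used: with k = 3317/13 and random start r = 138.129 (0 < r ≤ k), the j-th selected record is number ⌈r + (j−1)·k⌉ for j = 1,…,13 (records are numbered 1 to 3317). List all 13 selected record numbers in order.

139, 394, 649, 904, 1159, 1414, 1670, 1925, 2180, 2435, 2690, 2945, 3200

j=1: r + 0k = 138.129 → ⌈·⌉ = 139
j=2: r + 1k = 393.282846… → ⌈·⌉ = 394
j=3: r + 2k = 648.436692… → ⌈·⌉ = 649
j=4: r + 3k = 903.590538… → ⌈·⌉ = 904
j=5: r + 4k = 1158.744384… → ⌈·⌉ = 1159
j=6: r + 5k = 1413.898230… → ⌈·⌉ = 1414
j=7: r + 6k = 1669.052076… → ⌈·⌉ = 1670
j=8: r + 7k = 1924.205923… → ⌈·⌉ = 1925
j=9: r + 8k = 2179.359769… → ⌈·⌉ = 2180
j=10: r + 9k = 2434.513615… → ⌈·⌉ = 2435
j=11: r + 10k = 2689.667461… → ⌈·⌉ = 2690
j=12: r + 11k = 2944.821307… → ⌈·⌉ = 2945
j=13: r + 12k = 3199.975153… → ⌈·⌉ = 3200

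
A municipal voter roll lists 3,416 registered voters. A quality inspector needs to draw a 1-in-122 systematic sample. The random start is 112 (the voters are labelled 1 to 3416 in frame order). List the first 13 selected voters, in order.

voter 1: 112
voter 2: 112 + 122 = 234
voter 3: 234 + 122 = 356
voter 4: 356 + 122 = 478
voter 5: 478 + 122 = 600
voter 6: 600 + 122 = 722
voter 7: 722 + 122 = 844
voter 8: 844 + 122 = 966
voter 9: 966 + 122 = 1088
voter 10: 1088 + 122 = 1210
voter 11: 1210 + 122 = 1332
voter 12: 1332 + 122 = 1454
voter 13: 1454 + 122 = 1576

112, 234, 356, 478, 600, 722, 844, 966, 1088, 1210, 1332, 1454, 1576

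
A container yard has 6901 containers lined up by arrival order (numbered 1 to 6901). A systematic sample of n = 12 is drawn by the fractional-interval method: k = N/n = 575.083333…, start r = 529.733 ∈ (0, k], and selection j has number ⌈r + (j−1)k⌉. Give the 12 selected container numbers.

j=1: r + 0k = 529.733 → ⌈·⌉ = 530
j=2: r + 1k = 1104.816333… → ⌈·⌉ = 1105
j=3: r + 2k = 1679.899666… → ⌈·⌉ = 1680
j=4: r + 3k = 2254.983 → ⌈·⌉ = 2255
j=5: r + 4k = 2830.066333… → ⌈·⌉ = 2831
j=6: r + 5k = 3405.149666… → ⌈·⌉ = 3406
j=7: r + 6k = 3980.233 → ⌈·⌉ = 3981
j=8: r + 7k = 4555.316333… → ⌈·⌉ = 4556
j=9: r + 8k = 5130.399666… → ⌈·⌉ = 5131
j=10: r + 9k = 5705.483 → ⌈·⌉ = 5706
j=11: r + 10k = 6280.566333… → ⌈·⌉ = 6281
j=12: r + 11k = 6855.649666… → ⌈·⌉ = 6856

530, 1105, 1680, 2255, 2831, 3406, 3981, 4556, 5131, 5706, 6281, 6856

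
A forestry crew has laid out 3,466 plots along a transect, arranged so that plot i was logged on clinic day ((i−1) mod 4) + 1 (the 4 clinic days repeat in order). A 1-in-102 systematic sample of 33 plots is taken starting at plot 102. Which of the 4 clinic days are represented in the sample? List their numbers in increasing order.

Consecutive selections differ by k = 102, so their clinic day numbers differ by 102 mod 4 = 2.
gcd(102, 4) = 2, so the sample visits 4/2 = 2 distinct residues mod 4.
Start 102 is clinic day 2; the clinic days hit are 2, 4.

2, 4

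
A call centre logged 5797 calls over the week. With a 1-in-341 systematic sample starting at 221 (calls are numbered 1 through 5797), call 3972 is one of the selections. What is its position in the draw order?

k = 341
position = (3972 − 221)/341 + 1 = 3751/341 + 1 = 11 + 1 = 12

12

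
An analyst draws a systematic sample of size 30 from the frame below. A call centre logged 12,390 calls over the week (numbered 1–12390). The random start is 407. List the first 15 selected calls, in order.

407, 820, 1233, 1646, 2059, 2472, 2885, 3298, 3711, 4124, 4537, 4950, 5363, 5776, 6189

k = N/n = 12390/30 = 413
call 1: 407
call 2: 407 + 413 = 820
call 3: 820 + 413 = 1233
call 4: 1233 + 413 = 1646
call 5: 1646 + 413 = 2059
call 6: 2059 + 413 = 2472
call 7: 2472 + 413 = 2885
call 8: 2885 + 413 = 3298
call 9: 3298 + 413 = 3711
call 10: 3711 + 413 = 4124
call 11: 4124 + 413 = 4537
call 12: 4537 + 413 = 4950
call 13: 4950 + 413 = 5363
call 14: 5363 + 413 = 5776
call 15: 5776 + 413 = 6189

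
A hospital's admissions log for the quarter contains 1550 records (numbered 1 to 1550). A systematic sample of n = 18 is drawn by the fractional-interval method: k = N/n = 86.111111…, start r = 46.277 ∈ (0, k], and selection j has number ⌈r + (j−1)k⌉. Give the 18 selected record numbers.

j=1: r + 0k = 46.277 → ⌈·⌉ = 47
j=2: r + 1k = 132.388111… → ⌈·⌉ = 133
j=3: r + 2k = 218.499222… → ⌈·⌉ = 219
j=4: r + 3k = 304.610333… → ⌈·⌉ = 305
j=5: r + 4k = 390.721444… → ⌈·⌉ = 391
j=6: r + 5k = 476.832555… → ⌈·⌉ = 477
j=7: r + 6k = 562.943666… → ⌈·⌉ = 563
j=8: r + 7k = 649.054777… → ⌈·⌉ = 650
j=9: r + 8k = 735.165888… → ⌈·⌉ = 736
j=10: r + 9k = 821.277 → ⌈·⌉ = 822
j=11: r + 10k = 907.388111… → ⌈·⌉ = 908
j=12: r + 11k = 993.499222… → ⌈·⌉ = 994
j=13: r + 12k = 1079.610333… → ⌈·⌉ = 1080
j=14: r + 13k = 1165.721444… → ⌈·⌉ = 1166
j=15: r + 14k = 1251.832555… → ⌈·⌉ = 1252
j=16: r + 15k = 1337.943666… → ⌈·⌉ = 1338
j=17: r + 16k = 1424.054777… → ⌈·⌉ = 1425
j=18: r + 17k = 1510.165888… → ⌈·⌉ = 1511

47, 133, 219, 305, 391, 477, 563, 650, 736, 822, 908, 994, 1080, 1166, 1252, 1338, 1425, 1511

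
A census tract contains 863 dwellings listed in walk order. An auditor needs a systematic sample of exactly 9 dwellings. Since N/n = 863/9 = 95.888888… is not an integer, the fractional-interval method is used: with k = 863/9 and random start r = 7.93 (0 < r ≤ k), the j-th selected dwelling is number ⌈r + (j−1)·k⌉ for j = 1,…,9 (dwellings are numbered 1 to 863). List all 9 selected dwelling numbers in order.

j=1: r + 0k = 7.93 → ⌈·⌉ = 8
j=2: r + 1k = 103.818888… → ⌈·⌉ = 104
j=3: r + 2k = 199.707777… → ⌈·⌉ = 200
j=4: r + 3k = 295.596666… → ⌈·⌉ = 296
j=5: r + 4k = 391.485555… → ⌈·⌉ = 392
j=6: r + 5k = 487.374444… → ⌈·⌉ = 488
j=7: r + 6k = 583.263333… → ⌈·⌉ = 584
j=8: r + 7k = 679.152222… → ⌈·⌉ = 680
j=9: r + 8k = 775.041111… → ⌈·⌉ = 776

8, 104, 200, 296, 392, 488, 584, 680, 776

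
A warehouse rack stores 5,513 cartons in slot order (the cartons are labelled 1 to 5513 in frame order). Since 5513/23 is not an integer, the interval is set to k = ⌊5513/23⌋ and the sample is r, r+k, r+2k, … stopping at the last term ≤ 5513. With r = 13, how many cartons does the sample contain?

k = ⌊5513/23⌋ = 239
Achieved size = ⌊(5513 − 13)/239⌋ + 1 = ⌊5500/239⌋ + 1 = 23 + 1 = 24
(last selection: 13 + 23×239 = 5510 ≤ 5513; next would be 5749 > 5513)

24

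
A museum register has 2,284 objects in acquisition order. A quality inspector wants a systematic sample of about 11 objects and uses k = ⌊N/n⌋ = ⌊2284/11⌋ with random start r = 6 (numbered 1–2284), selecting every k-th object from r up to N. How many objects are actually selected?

k = ⌊2284/11⌋ = 207
Achieved size = ⌊(2284 − 6)/207⌋ + 1 = ⌊2278/207⌋ + 1 = 11 + 1 = 12
(last selection: 6 + 11×207 = 2283 ≤ 2284; next would be 2490 > 2284)

12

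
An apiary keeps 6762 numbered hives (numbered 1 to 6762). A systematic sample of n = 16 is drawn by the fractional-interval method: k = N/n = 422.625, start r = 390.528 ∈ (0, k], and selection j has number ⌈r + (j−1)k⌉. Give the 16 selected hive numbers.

391, 814, 1236, 1659, 2082, 2504, 2927, 3349, 3772, 4195, 4617, 5040, 5463, 5885, 6308, 6730

j=1: r + 0k = 390.528 → ⌈·⌉ = 391
j=2: r + 1k = 813.153 → ⌈·⌉ = 814
j=3: r + 2k = 1235.778 → ⌈·⌉ = 1236
j=4: r + 3k = 1658.403 → ⌈·⌉ = 1659
j=5: r + 4k = 2081.028 → ⌈·⌉ = 2082
j=6: r + 5k = 2503.653 → ⌈·⌉ = 2504
j=7: r + 6k = 2926.278 → ⌈·⌉ = 2927
j=8: r + 7k = 3348.903 → ⌈·⌉ = 3349
j=9: r + 8k = 3771.528 → ⌈·⌉ = 3772
j=10: r + 9k = 4194.153 → ⌈·⌉ = 4195
j=11: r + 10k = 4616.778 → ⌈·⌉ = 4617
j=12: r + 11k = 5039.403 → ⌈·⌉ = 5040
j=13: r + 12k = 5462.028 → ⌈·⌉ = 5463
j=14: r + 13k = 5884.653 → ⌈·⌉ = 5885
j=15: r + 14k = 6307.278 → ⌈·⌉ = 6308
j=16: r + 15k = 6729.903 → ⌈·⌉ = 6730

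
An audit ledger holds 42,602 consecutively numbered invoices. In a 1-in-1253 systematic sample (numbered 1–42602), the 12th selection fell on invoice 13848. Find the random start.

k = 1253
r = 13848 − (12−1)×1253 = 13848 − 13783 = 65

65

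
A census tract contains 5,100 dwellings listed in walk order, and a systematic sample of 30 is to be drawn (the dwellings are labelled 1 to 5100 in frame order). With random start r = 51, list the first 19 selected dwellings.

k = N/n = 5100/30 = 170
dwelling 1: 51
dwelling 2: 51 + 170 = 221
dwelling 3: 221 + 170 = 391
dwelling 4: 391 + 170 = 561
dwelling 5: 561 + 170 = 731
dwelling 6: 731 + 170 = 901
dwelling 7: 901 + 170 = 1071
dwelling 8: 1071 + 170 = 1241
dwelling 9: 1241 + 170 = 1411
dwelling 10: 1411 + 170 = 1581
dwelling 11: 1581 + 170 = 1751
dwelling 12: 1751 + 170 = 1921
dwelling 13: 1921 + 170 = 2091
dwelling 14: 2091 + 170 = 2261
dwelling 15: 2261 + 170 = 2431
dwelling 16: 2431 + 170 = 2601
dwelling 17: 2601 + 170 = 2771
dwelling 18: 2771 + 170 = 2941
dwelling 19: 2941 + 170 = 3111

51, 221, 391, 561, 731, 901, 1071, 1241, 1411, 1581, 1751, 1921, 2091, 2261, 2431, 2601, 2771, 2941, 3111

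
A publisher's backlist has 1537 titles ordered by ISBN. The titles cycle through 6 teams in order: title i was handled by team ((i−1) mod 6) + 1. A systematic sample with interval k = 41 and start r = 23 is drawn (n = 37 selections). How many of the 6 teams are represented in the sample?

6

Consecutive selections differ by k = 41, so their team numbers differ by 41 mod 6 = 5.
gcd(41, 6) = 1, so the sample visits 6/1 = 6 distinct residues mod 6.
Start 23 is team 5; the teams hit are 1, 2, 3, 4, 5, 6.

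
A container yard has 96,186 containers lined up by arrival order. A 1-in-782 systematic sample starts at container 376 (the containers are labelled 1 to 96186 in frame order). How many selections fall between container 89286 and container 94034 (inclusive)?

6

k = 782
First selection ≥ 89286: 376 + ⌈(89286−376)/782⌉·782 = 376 + 114×782 = 89524
Last selection ≤ 94034: 376 + ⌊(94034−376)/782⌋·782 = 376 + 119×782 = 93434
Count = 119 − 114 + 1 = 6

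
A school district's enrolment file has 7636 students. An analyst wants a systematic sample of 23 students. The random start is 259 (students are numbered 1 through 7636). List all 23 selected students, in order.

259, 591, 923, 1255, 1587, 1919, 2251, 2583, 2915, 3247, 3579, 3911, 4243, 4575, 4907, 5239, 5571, 5903, 6235, 6567, 6899, 7231, 7563

k = N/n = 7636/23 = 332
student 1: 259
student 2: 259 + 332 = 591
student 3: 591 + 332 = 923
student 4: 923 + 332 = 1255
student 5: 1255 + 332 = 1587
student 6: 1587 + 332 = 1919
student 7: 1919 + 332 = 2251
student 8: 2251 + 332 = 2583
student 9: 2583 + 332 = 2915
student 10: 2915 + 332 = 3247
student 11: 3247 + 332 = 3579
student 12: 3579 + 332 = 3911
student 13: 3911 + 332 = 4243
student 14: 4243 + 332 = 4575
student 15: 4575 + 332 = 4907
student 16: 4907 + 332 = 5239
student 17: 5239 + 332 = 5571
student 18: 5571 + 332 = 5903
student 19: 5903 + 332 = 6235
student 20: 6235 + 332 = 6567
student 21: 6567 + 332 = 6899
student 22: 6899 + 332 = 7231
student 23: 7231 + 332 = 7563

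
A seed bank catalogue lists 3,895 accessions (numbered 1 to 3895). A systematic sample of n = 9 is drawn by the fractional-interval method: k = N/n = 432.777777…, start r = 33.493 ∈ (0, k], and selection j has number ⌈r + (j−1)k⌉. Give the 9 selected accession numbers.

34, 467, 900, 1332, 1765, 2198, 2631, 3063, 3496

j=1: r + 0k = 33.493 → ⌈·⌉ = 34
j=2: r + 1k = 466.270777… → ⌈·⌉ = 467
j=3: r + 2k = 899.048555… → ⌈·⌉ = 900
j=4: r + 3k = 1331.826333… → ⌈·⌉ = 1332
j=5: r + 4k = 1764.604111… → ⌈·⌉ = 1765
j=6: r + 5k = 2197.381888… → ⌈·⌉ = 2198
j=7: r + 6k = 2630.159666… → ⌈·⌉ = 2631
j=8: r + 7k = 3062.937444… → ⌈·⌉ = 3063
j=9: r + 8k = 3495.715222… → ⌈·⌉ = 3496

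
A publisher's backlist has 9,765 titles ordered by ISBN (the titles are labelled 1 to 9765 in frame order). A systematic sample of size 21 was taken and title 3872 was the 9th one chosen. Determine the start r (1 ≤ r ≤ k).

152

k = 9765/21 = 465
r = 3872 − (9−1)×465 = 3872 − 3720 = 152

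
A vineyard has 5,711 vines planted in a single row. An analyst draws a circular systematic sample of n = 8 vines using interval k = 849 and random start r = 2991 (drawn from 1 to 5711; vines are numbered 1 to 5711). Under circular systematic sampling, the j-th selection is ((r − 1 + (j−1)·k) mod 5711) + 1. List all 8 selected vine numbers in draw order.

2991, 3840, 4689, 5538, 676, 1525, 2374, 3223

Selection 1: 2991
Selection 2: 2991 + 849 = 3840
Selection 3: 3840 + 849 = 4689
Selection 4: 4689 + 849 = 5538
Selection 5: 5538 + 849 = 6387 → 6387 − 5711 = 676
Selection 6: 676 + 849 = 1525
Selection 7: 1525 + 849 = 2374
Selection 8: 2374 + 849 = 3223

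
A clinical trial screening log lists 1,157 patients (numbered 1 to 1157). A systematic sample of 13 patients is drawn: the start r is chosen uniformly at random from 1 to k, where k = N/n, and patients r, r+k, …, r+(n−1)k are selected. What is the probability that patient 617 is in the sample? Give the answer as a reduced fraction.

1/89

k = 1157/13 = 89.
Patient 617 is selected iff r ≡ 617 (mod 89); exactly one such r in {1,…,89}.
Inclusion probability = 1/89.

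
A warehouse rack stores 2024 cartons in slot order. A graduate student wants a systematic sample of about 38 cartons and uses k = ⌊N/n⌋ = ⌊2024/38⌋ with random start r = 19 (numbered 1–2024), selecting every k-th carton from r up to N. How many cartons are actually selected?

38

k = ⌊2024/38⌋ = 53
Achieved size = ⌊(2024 − 19)/53⌋ + 1 = ⌊2005/53⌋ + 1 = 37 + 1 = 38
(last selection: 19 + 37×53 = 1980 ≤ 2024; next would be 2033 > 2024)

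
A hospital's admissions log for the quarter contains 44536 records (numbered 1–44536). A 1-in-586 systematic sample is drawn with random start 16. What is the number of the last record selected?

k = 586
76th selection = r + (76−1)·k = 16 + 75×586 = 16 + 43950 = 43966

43966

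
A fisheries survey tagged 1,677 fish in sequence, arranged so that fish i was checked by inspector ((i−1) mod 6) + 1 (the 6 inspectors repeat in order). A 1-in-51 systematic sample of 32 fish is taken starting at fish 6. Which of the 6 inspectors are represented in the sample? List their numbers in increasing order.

3, 6

Consecutive selections differ by k = 51, so their inspector numbers differ by 51 mod 6 = 3.
gcd(51, 6) = 3, so the sample visits 6/3 = 2 distinct residues mod 6.
Start 6 is inspector 6; the inspectors hit are 3, 6.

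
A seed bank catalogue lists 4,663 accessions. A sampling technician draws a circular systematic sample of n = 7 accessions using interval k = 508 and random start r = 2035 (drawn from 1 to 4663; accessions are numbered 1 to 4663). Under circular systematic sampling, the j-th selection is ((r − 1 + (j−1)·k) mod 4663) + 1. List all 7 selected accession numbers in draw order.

2035, 2543, 3051, 3559, 4067, 4575, 420

Selection 1: 2035
Selection 2: 2035 + 508 = 2543
Selection 3: 2543 + 508 = 3051
Selection 4: 3051 + 508 = 3559
Selection 5: 3559 + 508 = 4067
Selection 6: 4067 + 508 = 4575
Selection 7: 4575 + 508 = 5083 → 5083 − 4663 = 420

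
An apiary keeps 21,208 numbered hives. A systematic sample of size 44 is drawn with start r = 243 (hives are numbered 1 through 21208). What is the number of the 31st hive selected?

14703

k = 21208/44 = 482
31st selection = r + (31−1)·k = 243 + 30×482 = 243 + 14460 = 14703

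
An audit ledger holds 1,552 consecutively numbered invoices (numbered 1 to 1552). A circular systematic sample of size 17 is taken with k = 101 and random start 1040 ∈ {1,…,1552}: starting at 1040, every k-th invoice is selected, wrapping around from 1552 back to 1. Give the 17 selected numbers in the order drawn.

1040, 1141, 1242, 1343, 1444, 1545, 94, 195, 296, 397, 498, 599, 700, 801, 902, 1003, 1104

Selection 1: 1040
Selection 2: 1040 + 101 = 1141
Selection 3: 1141 + 101 = 1242
Selection 4: 1242 + 101 = 1343
Selection 5: 1343 + 101 = 1444
Selection 6: 1444 + 101 = 1545
Selection 7: 1545 + 101 = 1646 → 1646 − 1552 = 94
Selection 8: 94 + 101 = 195
Selection 9: 195 + 101 = 296
Selection 10: 296 + 101 = 397
Selection 11: 397 + 101 = 498
Selection 12: 498 + 101 = 599
Selection 13: 599 + 101 = 700
Selection 14: 700 + 101 = 801
Selection 15: 801 + 101 = 902
Selection 16: 902 + 101 = 1003
Selection 17: 1003 + 101 = 1104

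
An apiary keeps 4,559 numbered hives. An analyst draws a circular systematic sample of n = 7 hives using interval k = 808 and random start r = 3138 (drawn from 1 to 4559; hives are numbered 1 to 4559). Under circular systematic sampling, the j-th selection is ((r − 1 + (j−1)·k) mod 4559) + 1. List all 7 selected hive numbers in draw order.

3138, 3946, 195, 1003, 1811, 2619, 3427

Selection 1: 3138
Selection 2: 3138 + 808 = 3946
Selection 3: 3946 + 808 = 4754 → 4754 − 4559 = 195
Selection 4: 195 + 808 = 1003
Selection 5: 1003 + 808 = 1811
Selection 6: 1811 + 808 = 2619
Selection 7: 2619 + 808 = 3427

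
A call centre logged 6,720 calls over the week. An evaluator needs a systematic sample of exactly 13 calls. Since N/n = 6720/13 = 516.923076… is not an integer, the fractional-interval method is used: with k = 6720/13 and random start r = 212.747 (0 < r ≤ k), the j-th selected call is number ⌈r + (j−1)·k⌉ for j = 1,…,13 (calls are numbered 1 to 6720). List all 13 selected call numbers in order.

213, 730, 1247, 1764, 2281, 2798, 3315, 3832, 4349, 4866, 5382, 5899, 6416

j=1: r + 0k = 212.747 → ⌈·⌉ = 213
j=2: r + 1k = 729.670076… → ⌈·⌉ = 730
j=3: r + 2k = 1246.593153… → ⌈·⌉ = 1247
j=4: r + 3k = 1763.516230… → ⌈·⌉ = 1764
j=5: r + 4k = 2280.439307… → ⌈·⌉ = 2281
j=6: r + 5k = 2797.362384… → ⌈·⌉ = 2798
j=7: r + 6k = 3314.285461… → ⌈·⌉ = 3315
j=8: r + 7k = 3831.208538… → ⌈·⌉ = 3832
j=9: r + 8k = 4348.131615… → ⌈·⌉ = 4349
j=10: r + 9k = 4865.054692… → ⌈·⌉ = 4866
j=11: r + 10k = 5381.977769… → ⌈·⌉ = 5382
j=12: r + 11k = 5898.900846… → ⌈·⌉ = 5899
j=13: r + 12k = 6415.823923… → ⌈·⌉ = 6416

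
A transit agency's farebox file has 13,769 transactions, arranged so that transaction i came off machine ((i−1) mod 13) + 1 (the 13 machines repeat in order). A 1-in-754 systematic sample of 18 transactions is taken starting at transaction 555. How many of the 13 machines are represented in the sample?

1

Consecutive selections differ by k = 754, so their machine numbers differ by 754 mod 13 = 0.
gcd(754, 13) = 13, so the sample visits 13/13 = 1 distinct residues mod 13.
Start 555 is machine 9; the machines hit are 9.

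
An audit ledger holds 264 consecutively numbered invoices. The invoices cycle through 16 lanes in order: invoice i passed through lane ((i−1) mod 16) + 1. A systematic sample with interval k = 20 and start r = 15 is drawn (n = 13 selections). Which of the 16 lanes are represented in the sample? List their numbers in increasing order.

3, 7, 11, 15

Consecutive selections differ by k = 20, so their lane numbers differ by 20 mod 16 = 4.
gcd(20, 16) = 4, so the sample visits 16/4 = 4 distinct residues mod 16.
Start 15 is lane 15; the lanes hit are 3, 7, 11, 15.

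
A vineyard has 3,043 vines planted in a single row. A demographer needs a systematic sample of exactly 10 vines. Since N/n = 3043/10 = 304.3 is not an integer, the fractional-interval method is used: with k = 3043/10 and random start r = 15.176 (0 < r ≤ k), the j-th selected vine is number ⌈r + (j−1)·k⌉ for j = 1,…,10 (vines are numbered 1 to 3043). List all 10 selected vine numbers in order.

16, 320, 624, 929, 1233, 1537, 1841, 2146, 2450, 2754

j=1: r + 0k = 15.176 → ⌈·⌉ = 16
j=2: r + 1k = 319.476 → ⌈·⌉ = 320
j=3: r + 2k = 623.776 → ⌈·⌉ = 624
j=4: r + 3k = 928.076 → ⌈·⌉ = 929
j=5: r + 4k = 1232.376 → ⌈·⌉ = 1233
j=6: r + 5k = 1536.676 → ⌈·⌉ = 1537
j=7: r + 6k = 1840.976 → ⌈·⌉ = 1841
j=8: r + 7k = 2145.276 → ⌈·⌉ = 2146
j=9: r + 8k = 2449.576 → ⌈·⌉ = 2450
j=10: r + 9k = 2753.876 → ⌈·⌉ = 2754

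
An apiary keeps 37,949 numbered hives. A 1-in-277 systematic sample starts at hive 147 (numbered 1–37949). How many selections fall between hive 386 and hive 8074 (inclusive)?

28

k = 277
First selection ≥ 386: 147 + ⌈(386−147)/277⌉·277 = 147 + 1×277 = 424
Last selection ≤ 8074: 147 + ⌊(8074−147)/277⌋·277 = 147 + 28×277 = 7903
Count = 28 − 1 + 1 = 28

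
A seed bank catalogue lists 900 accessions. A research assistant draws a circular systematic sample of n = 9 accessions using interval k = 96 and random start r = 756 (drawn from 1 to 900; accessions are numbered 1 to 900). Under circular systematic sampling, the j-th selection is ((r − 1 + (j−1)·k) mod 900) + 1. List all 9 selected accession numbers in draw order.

756, 852, 48, 144, 240, 336, 432, 528, 624

Selection 1: 756
Selection 2: 756 + 96 = 852
Selection 3: 852 + 96 = 948 → 948 − 900 = 48
Selection 4: 48 + 96 = 144
Selection 5: 144 + 96 = 240
Selection 6: 240 + 96 = 336
Selection 7: 336 + 96 = 432
Selection 8: 432 + 96 = 528
Selection 9: 528 + 96 = 624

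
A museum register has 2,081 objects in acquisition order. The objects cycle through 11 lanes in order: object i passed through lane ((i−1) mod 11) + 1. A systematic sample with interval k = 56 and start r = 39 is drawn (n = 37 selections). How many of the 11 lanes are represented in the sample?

11

Consecutive selections differ by k = 56, so their lane numbers differ by 56 mod 11 = 1.
gcd(56, 11) = 1, so the sample visits 11/1 = 11 distinct residues mod 11.
Start 39 is lane 6; the lanes hit are 1, 2, 3, 4, 5, 6, 7, 8, 9, 10, 11.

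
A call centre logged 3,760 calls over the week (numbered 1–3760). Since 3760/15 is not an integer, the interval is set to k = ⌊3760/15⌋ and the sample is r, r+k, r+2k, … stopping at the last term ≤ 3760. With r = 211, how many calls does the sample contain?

k = ⌊3760/15⌋ = 250
Achieved size = ⌊(3760 − 211)/250⌋ + 1 = ⌊3549/250⌋ + 1 = 14 + 1 = 15
(last selection: 211 + 14×250 = 3711 ≤ 3760; next would be 3961 > 3760)

15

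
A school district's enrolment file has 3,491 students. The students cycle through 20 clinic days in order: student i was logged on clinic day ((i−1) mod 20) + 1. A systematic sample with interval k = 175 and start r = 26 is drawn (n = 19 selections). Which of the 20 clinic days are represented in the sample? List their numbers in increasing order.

1, 6, 11, 16

Consecutive selections differ by k = 175, so their clinic day numbers differ by 175 mod 20 = 15.
gcd(175, 20) = 5, so the sample visits 20/5 = 4 distinct residues mod 20.
Start 26 is clinic day 6; the clinic days hit are 1, 6, 11, 16.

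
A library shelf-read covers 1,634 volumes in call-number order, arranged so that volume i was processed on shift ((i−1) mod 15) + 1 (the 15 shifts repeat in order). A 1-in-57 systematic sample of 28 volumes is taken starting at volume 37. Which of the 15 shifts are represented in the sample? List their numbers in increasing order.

1, 4, 7, 10, 13

Consecutive selections differ by k = 57, so their shift numbers differ by 57 mod 15 = 12.
gcd(57, 15) = 3, so the sample visits 15/3 = 5 distinct residues mod 15.
Start 37 is shift 7; the shifts hit are 1, 4, 7, 10, 13.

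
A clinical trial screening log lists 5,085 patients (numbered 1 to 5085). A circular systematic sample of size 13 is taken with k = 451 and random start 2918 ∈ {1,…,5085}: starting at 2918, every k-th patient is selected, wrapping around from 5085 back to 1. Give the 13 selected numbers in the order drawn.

Selection 1: 2918
Selection 2: 2918 + 451 = 3369
Selection 3: 3369 + 451 = 3820
Selection 4: 3820 + 451 = 4271
Selection 5: 4271 + 451 = 4722
Selection 6: 4722 + 451 = 5173 → 5173 − 5085 = 88
Selection 7: 88 + 451 = 539
Selection 8: 539 + 451 = 990
Selection 9: 990 + 451 = 1441
Selection 10: 1441 + 451 = 1892
Selection 11: 1892 + 451 = 2343
Selection 12: 2343 + 451 = 2794
Selection 13: 2794 + 451 = 3245

2918, 3369, 3820, 4271, 4722, 88, 539, 990, 1441, 1892, 2343, 2794, 3245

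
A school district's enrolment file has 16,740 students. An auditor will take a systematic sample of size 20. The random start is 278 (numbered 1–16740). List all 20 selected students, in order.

k = N/n = 16740/20 = 837
student 1: 278
student 2: 278 + 837 = 1115
student 3: 1115 + 837 = 1952
student 4: 1952 + 837 = 2789
student 5: 2789 + 837 = 3626
student 6: 3626 + 837 = 4463
student 7: 4463 + 837 = 5300
student 8: 5300 + 837 = 6137
student 9: 6137 + 837 = 6974
student 10: 6974 + 837 = 7811
student 11: 7811 + 837 = 8648
student 12: 8648 + 837 = 9485
student 13: 9485 + 837 = 10322
student 14: 10322 + 837 = 11159
student 15: 11159 + 837 = 11996
student 16: 11996 + 837 = 12833
student 17: 12833 + 837 = 13670
student 18: 13670 + 837 = 14507
student 19: 14507 + 837 = 15344
student 20: 15344 + 837 = 16181

278, 1115, 1952, 2789, 3626, 4463, 5300, 6137, 6974, 7811, 8648, 9485, 10322, 11159, 11996, 12833, 13670, 14507, 15344, 16181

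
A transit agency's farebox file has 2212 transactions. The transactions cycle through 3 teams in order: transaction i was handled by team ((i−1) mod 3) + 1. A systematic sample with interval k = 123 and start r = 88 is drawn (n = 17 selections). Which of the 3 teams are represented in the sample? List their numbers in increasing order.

1

Consecutive selections differ by k = 123, so their team numbers differ by 123 mod 3 = 0.
gcd(123, 3) = 3, so the sample visits 3/3 = 1 distinct residues mod 3.
Start 88 is team 1; the teams hit are 1.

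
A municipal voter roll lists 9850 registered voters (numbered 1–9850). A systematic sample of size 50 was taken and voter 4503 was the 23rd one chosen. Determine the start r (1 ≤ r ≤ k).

169

k = 9850/50 = 197
r = 4503 − (23−1)×197 = 4503 − 4334 = 169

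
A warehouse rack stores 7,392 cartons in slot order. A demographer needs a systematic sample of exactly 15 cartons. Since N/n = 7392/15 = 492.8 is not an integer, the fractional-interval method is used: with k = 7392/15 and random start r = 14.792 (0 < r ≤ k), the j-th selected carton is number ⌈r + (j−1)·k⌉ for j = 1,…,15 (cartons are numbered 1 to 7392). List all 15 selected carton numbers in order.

15, 508, 1001, 1494, 1986, 2479, 2972, 3465, 3958, 4450, 4943, 5436, 5929, 6422, 6914

j=1: r + 0k = 14.792 → ⌈·⌉ = 15
j=2: r + 1k = 507.592 → ⌈·⌉ = 508
j=3: r + 2k = 1000.392 → ⌈·⌉ = 1001
j=4: r + 3k = 1493.192 → ⌈·⌉ = 1494
j=5: r + 4k = 1985.992 → ⌈·⌉ = 1986
j=6: r + 5k = 2478.792 → ⌈·⌉ = 2479
j=7: r + 6k = 2971.592 → ⌈·⌉ = 2972
j=8: r + 7k = 3464.392 → ⌈·⌉ = 3465
j=9: r + 8k = 3957.192 → ⌈·⌉ = 3958
j=10: r + 9k = 4449.992 → ⌈·⌉ = 4450
j=11: r + 10k = 4942.792 → ⌈·⌉ = 4943
j=12: r + 11k = 5435.592 → ⌈·⌉ = 5436
j=13: r + 12k = 5928.392 → ⌈·⌉ = 5929
j=14: r + 13k = 6421.192 → ⌈·⌉ = 6422
j=15: r + 14k = 6913.992 → ⌈·⌉ = 6914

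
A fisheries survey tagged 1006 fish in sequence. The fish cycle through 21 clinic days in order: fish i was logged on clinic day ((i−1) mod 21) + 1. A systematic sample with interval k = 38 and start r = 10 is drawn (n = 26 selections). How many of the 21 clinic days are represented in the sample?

Consecutive selections differ by k = 38, so their clinic day numbers differ by 38 mod 21 = 17.
gcd(38, 21) = 1, so the sample visits 21/1 = 21 distinct residues mod 21.
Start 10 is clinic day 10; the clinic days hit are 1, 2, 3, 4, 5, 6, 7, 8, 9, 10, 11, 12, 13, 14, 15, 16, 17, 18, 19, 20, 21.

21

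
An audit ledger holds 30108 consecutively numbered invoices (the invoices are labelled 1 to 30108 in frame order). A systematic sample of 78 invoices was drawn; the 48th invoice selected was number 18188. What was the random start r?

k = 30108/78 = 386
r = 18188 − (48−1)×386 = 18188 − 18142 = 46

46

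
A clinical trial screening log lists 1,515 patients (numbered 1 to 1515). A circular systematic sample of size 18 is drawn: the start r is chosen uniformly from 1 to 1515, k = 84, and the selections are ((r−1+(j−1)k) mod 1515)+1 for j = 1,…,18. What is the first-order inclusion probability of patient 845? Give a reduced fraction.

For each position j, as r ranges over 1…1515 the j-th selection hits every patient exactly once, so patient 845 is selected for exactly 18 of the 1515 starts.
Inclusion probability = 18/1515 = 6/505.

6/505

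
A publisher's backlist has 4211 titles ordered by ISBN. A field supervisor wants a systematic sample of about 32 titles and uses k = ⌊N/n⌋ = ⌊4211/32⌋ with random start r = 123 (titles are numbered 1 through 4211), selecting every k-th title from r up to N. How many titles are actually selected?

32

k = ⌊4211/32⌋ = 131
Achieved size = ⌊(4211 − 123)/131⌋ + 1 = ⌊4088/131⌋ + 1 = 31 + 1 = 32
(last selection: 123 + 31×131 = 4184 ≤ 4211; next would be 4315 > 4211)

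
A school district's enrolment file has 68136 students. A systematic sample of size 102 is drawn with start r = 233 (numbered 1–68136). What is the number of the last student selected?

67701

k = 68136/102 = 668
102nd selection = r + (102−1)·k = 233 + 101×668 = 233 + 67468 = 67701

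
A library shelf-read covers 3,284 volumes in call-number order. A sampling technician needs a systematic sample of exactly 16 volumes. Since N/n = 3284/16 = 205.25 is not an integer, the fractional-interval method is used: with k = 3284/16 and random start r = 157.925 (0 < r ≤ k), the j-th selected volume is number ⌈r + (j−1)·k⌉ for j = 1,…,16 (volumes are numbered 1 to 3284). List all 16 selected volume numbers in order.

158, 364, 569, 774, 979, 1185, 1390, 1595, 1800, 2006, 2211, 2416, 2621, 2827, 3032, 3237

j=1: r + 0k = 157.925 → ⌈·⌉ = 158
j=2: r + 1k = 363.175 → ⌈·⌉ = 364
j=3: r + 2k = 568.425 → ⌈·⌉ = 569
j=4: r + 3k = 773.675 → ⌈·⌉ = 774
j=5: r + 4k = 978.925 → ⌈·⌉ = 979
j=6: r + 5k = 1184.175 → ⌈·⌉ = 1185
j=7: r + 6k = 1389.425 → ⌈·⌉ = 1390
j=8: r + 7k = 1594.675 → ⌈·⌉ = 1595
j=9: r + 8k = 1799.925 → ⌈·⌉ = 1800
j=10: r + 9k = 2005.175 → ⌈·⌉ = 2006
j=11: r + 10k = 2210.425 → ⌈·⌉ = 2211
j=12: r + 11k = 2415.675 → ⌈·⌉ = 2416
j=13: r + 12k = 2620.925 → ⌈·⌉ = 2621
j=14: r + 13k = 2826.175 → ⌈·⌉ = 2827
j=15: r + 14k = 3031.425 → ⌈·⌉ = 3032
j=16: r + 15k = 3236.675 → ⌈·⌉ = 3237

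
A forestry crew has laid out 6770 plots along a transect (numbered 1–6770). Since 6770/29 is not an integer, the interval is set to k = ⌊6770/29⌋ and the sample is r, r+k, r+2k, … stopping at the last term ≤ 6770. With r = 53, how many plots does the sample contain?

29

k = ⌊6770/29⌋ = 233
Achieved size = ⌊(6770 − 53)/233⌋ + 1 = ⌊6717/233⌋ + 1 = 28 + 1 = 29
(last selection: 53 + 28×233 = 6577 ≤ 6770; next would be 6810 > 6770)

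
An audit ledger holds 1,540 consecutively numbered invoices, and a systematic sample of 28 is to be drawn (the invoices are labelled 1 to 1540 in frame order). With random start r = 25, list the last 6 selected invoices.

k = N/n = 1540/28 = 55
23rd selection = 25 + 22×55 = 1235
24th: 1235 + 55 = 1290
25th: 1290 + 55 = 1345
26th: 1345 + 55 = 1400
27th: 1400 + 55 = 1455
28th: 1455 + 55 = 1510

1235, 1290, 1345, 1400, 1455, 1510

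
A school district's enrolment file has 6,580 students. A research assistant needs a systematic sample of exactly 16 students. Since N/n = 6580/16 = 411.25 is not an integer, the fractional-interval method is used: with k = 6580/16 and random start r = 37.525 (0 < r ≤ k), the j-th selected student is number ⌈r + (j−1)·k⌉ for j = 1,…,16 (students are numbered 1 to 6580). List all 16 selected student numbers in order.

j=1: r + 0k = 37.525 → ⌈·⌉ = 38
j=2: r + 1k = 448.775 → ⌈·⌉ = 449
j=3: r + 2k = 860.025 → ⌈·⌉ = 861
j=4: r + 3k = 1271.275 → ⌈·⌉ = 1272
j=5: r + 4k = 1682.525 → ⌈·⌉ = 1683
j=6: r + 5k = 2093.775 → ⌈·⌉ = 2094
j=7: r + 6k = 2505.025 → ⌈·⌉ = 2506
j=8: r + 7k = 2916.275 → ⌈·⌉ = 2917
j=9: r + 8k = 3327.525 → ⌈·⌉ = 3328
j=10: r + 9k = 3738.775 → ⌈·⌉ = 3739
j=11: r + 10k = 4150.025 → ⌈·⌉ = 4151
j=12: r + 11k = 4561.275 → ⌈·⌉ = 4562
j=13: r + 12k = 4972.525 → ⌈·⌉ = 4973
j=14: r + 13k = 5383.775 → ⌈·⌉ = 5384
j=15: r + 14k = 5795.025 → ⌈·⌉ = 5796
j=16: r + 15k = 6206.275 → ⌈·⌉ = 6207

38, 449, 861, 1272, 1683, 2094, 2506, 2917, 3328, 3739, 4151, 4562, 4973, 5384, 5796, 6207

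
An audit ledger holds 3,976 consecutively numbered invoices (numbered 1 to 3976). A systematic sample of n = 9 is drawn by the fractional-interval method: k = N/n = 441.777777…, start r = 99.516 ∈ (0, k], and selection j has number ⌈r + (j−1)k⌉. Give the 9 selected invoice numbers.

j=1: r + 0k = 99.516 → ⌈·⌉ = 100
j=2: r + 1k = 541.293777… → ⌈·⌉ = 542
j=3: r + 2k = 983.071555… → ⌈·⌉ = 984
j=4: r + 3k = 1424.849333… → ⌈·⌉ = 1425
j=5: r + 4k = 1866.627111… → ⌈·⌉ = 1867
j=6: r + 5k = 2308.404888… → ⌈·⌉ = 2309
j=7: r + 6k = 2750.182666… → ⌈·⌉ = 2751
j=8: r + 7k = 3191.960444… → ⌈·⌉ = 3192
j=9: r + 8k = 3633.738222… → ⌈·⌉ = 3634

100, 542, 984, 1425, 1867, 2309, 2751, 3192, 3634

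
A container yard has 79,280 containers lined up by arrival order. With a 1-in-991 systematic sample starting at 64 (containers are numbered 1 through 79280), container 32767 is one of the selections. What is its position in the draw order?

34

k = 991
position = (32767 − 64)/991 + 1 = 32703/991 + 1 = 33 + 1 = 34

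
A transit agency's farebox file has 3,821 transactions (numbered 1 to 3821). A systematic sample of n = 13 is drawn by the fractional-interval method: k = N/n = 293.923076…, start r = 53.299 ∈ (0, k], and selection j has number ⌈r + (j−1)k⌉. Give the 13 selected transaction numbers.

54, 348, 642, 936, 1229, 1523, 1817, 2111, 2405, 2699, 2993, 3287, 3581

j=1: r + 0k = 53.299 → ⌈·⌉ = 54
j=2: r + 1k = 347.222076… → ⌈·⌉ = 348
j=3: r + 2k = 641.145153… → ⌈·⌉ = 642
j=4: r + 3k = 935.068230… → ⌈·⌉ = 936
j=5: r + 4k = 1228.991307… → ⌈·⌉ = 1229
j=6: r + 5k = 1522.914384… → ⌈·⌉ = 1523
j=7: r + 6k = 1816.837461… → ⌈·⌉ = 1817
j=8: r + 7k = 2110.760538… → ⌈·⌉ = 2111
j=9: r + 8k = 2404.683615… → ⌈·⌉ = 2405
j=10: r + 9k = 2698.606692… → ⌈·⌉ = 2699
j=11: r + 10k = 2992.529769… → ⌈·⌉ = 2993
j=12: r + 11k = 3286.452846… → ⌈·⌉ = 3287
j=13: r + 12k = 3580.375923… → ⌈·⌉ = 3581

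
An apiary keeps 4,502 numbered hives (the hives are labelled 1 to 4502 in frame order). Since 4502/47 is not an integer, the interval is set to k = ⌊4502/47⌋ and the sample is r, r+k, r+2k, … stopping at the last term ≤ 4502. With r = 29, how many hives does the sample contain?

k = ⌊4502/47⌋ = 95
Achieved size = ⌊(4502 − 29)/95⌋ + 1 = ⌊4473/95⌋ + 1 = 47 + 1 = 48
(last selection: 29 + 47×95 = 4494 ≤ 4502; next would be 4589 > 4502)

48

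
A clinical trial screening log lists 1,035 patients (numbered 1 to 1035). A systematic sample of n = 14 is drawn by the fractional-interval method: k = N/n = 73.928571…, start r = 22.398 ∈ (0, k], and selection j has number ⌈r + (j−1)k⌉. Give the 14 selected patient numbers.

23, 97, 171, 245, 319, 393, 466, 540, 614, 688, 762, 836, 910, 984

j=1: r + 0k = 22.398 → ⌈·⌉ = 23
j=2: r + 1k = 96.326571… → ⌈·⌉ = 97
j=3: r + 2k = 170.255142… → ⌈·⌉ = 171
j=4: r + 3k = 244.183714… → ⌈·⌉ = 245
j=5: r + 4k = 318.112285… → ⌈·⌉ = 319
j=6: r + 5k = 392.040857… → ⌈·⌉ = 393
j=7: r + 6k = 465.969428… → ⌈·⌉ = 466
j=8: r + 7k = 539.898 → ⌈·⌉ = 540
j=9: r + 8k = 613.826571… → ⌈·⌉ = 614
j=10: r + 9k = 687.755142… → ⌈·⌉ = 688
j=11: r + 10k = 761.683714… → ⌈·⌉ = 762
j=12: r + 11k = 835.612285… → ⌈·⌉ = 836
j=13: r + 12k = 909.540857… → ⌈·⌉ = 910
j=14: r + 13k = 983.469428… → ⌈·⌉ = 984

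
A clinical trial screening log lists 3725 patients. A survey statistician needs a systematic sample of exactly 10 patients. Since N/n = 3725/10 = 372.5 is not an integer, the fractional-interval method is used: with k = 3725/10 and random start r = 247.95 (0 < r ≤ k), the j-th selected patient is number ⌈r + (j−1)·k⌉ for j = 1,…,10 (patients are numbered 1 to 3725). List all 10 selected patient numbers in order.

j=1: r + 0k = 247.95 → ⌈·⌉ = 248
j=2: r + 1k = 620.45 → ⌈·⌉ = 621
j=3: r + 2k = 992.95 → ⌈·⌉ = 993
j=4: r + 3k = 1365.45 → ⌈·⌉ = 1366
j=5: r + 4k = 1737.95 → ⌈·⌉ = 1738
j=6: r + 5k = 2110.45 → ⌈·⌉ = 2111
j=7: r + 6k = 2482.95 → ⌈·⌉ = 2483
j=8: r + 7k = 2855.45 → ⌈·⌉ = 2856
j=9: r + 8k = 3227.95 → ⌈·⌉ = 3228
j=10: r + 9k = 3600.45 → ⌈·⌉ = 3601

248, 621, 993, 1366, 1738, 2111, 2483, 2856, 3228, 3601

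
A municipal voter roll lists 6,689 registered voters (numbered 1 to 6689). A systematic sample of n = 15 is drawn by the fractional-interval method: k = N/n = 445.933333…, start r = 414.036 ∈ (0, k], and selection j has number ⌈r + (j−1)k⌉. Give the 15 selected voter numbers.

j=1: r + 0k = 414.036 → ⌈·⌉ = 415
j=2: r + 1k = 859.969333… → ⌈·⌉ = 860
j=3: r + 2k = 1305.902666… → ⌈·⌉ = 1306
j=4: r + 3k = 1751.836 → ⌈·⌉ = 1752
j=5: r + 4k = 2197.769333… → ⌈·⌉ = 2198
j=6: r + 5k = 2643.702666… → ⌈·⌉ = 2644
j=7: r + 6k = 3089.636 → ⌈·⌉ = 3090
j=8: r + 7k = 3535.569333… → ⌈·⌉ = 3536
j=9: r + 8k = 3981.502666… → ⌈·⌉ = 3982
j=10: r + 9k = 4427.436 → ⌈·⌉ = 4428
j=11: r + 10k = 4873.369333… → ⌈·⌉ = 4874
j=12: r + 11k = 5319.302666… → ⌈·⌉ = 5320
j=13: r + 12k = 5765.236 → ⌈·⌉ = 5766
j=14: r + 13k = 6211.169333… → ⌈·⌉ = 6212
j=15: r + 14k = 6657.102666… → ⌈·⌉ = 6658

415, 860, 1306, 1752, 2198, 2644, 3090, 3536, 3982, 4428, 4874, 5320, 5766, 6212, 6658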